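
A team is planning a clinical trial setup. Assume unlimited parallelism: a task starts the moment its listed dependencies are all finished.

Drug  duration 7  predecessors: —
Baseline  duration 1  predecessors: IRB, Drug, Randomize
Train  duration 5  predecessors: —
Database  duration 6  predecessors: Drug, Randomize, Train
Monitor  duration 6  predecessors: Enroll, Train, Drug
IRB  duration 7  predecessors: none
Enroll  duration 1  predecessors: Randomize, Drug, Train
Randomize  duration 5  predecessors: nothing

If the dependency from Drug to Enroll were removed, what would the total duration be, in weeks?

With the dependency in place, Drug→Enroll→Monitor = 7+1+6 = 14 sets the finish at 14 weeks.
Without Drug→Enroll, Enroll's earliest start moves from 7 to 5.
New critical path: Drug→Database = 7+6 = 13 ⇒ 13 weeks.

13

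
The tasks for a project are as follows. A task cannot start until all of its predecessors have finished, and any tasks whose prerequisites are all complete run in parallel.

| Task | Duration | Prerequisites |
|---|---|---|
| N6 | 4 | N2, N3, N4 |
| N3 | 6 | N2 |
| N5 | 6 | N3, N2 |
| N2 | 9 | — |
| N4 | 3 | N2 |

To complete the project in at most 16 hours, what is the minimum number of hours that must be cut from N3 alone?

5

Current finish: 21 hours; target: 16.
N3 is on every critical path, so each hour cut from N3 cuts the finish by one (this holds down to a finish of 16).
Need 21 − 16 = 5 hours off N3 → N3 becomes 1 hour, finish becomes 16.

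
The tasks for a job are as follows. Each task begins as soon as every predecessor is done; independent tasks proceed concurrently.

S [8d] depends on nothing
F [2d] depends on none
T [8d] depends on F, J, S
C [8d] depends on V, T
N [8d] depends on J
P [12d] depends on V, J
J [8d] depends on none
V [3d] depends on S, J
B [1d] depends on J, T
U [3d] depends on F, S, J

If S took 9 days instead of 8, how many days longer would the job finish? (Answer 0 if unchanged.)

The binding path is S→T→C = 8+8+8 = 24; finish at 24 days.
S is on the critical path; changing it to 9 makes that path 25 days.
The critical path is still S→T→C; finish is now 25 days.
Change in finish: 25 − 24 = +1 days.

1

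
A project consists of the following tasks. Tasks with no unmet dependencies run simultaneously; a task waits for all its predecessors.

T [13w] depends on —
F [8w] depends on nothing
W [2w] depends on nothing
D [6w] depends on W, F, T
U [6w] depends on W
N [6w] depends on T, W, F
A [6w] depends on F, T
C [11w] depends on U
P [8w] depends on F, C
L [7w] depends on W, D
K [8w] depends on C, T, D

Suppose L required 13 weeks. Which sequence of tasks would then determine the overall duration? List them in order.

As given, the longest chain is T→D→K = 13+6+8 = 27, so the finish is 27 weeks.
L has 1 week of float (longest path through it is 26).
Now T→D→L = 13+6+13 = 32 is longest, so the finish becomes 32 weeks.

T, D, L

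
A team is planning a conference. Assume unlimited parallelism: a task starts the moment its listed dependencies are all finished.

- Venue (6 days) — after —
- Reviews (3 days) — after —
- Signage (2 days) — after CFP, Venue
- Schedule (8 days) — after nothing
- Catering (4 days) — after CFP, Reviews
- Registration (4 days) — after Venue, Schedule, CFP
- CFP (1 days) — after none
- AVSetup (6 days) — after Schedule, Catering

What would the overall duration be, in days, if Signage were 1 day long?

14

The binding path is Schedule→AVSetup = 8+6 = 14; finish at 14 days.
Signage is off the critical path — its longest chain is 8 days, giving 6 of slack.
That remains the longest chain; total 14 days.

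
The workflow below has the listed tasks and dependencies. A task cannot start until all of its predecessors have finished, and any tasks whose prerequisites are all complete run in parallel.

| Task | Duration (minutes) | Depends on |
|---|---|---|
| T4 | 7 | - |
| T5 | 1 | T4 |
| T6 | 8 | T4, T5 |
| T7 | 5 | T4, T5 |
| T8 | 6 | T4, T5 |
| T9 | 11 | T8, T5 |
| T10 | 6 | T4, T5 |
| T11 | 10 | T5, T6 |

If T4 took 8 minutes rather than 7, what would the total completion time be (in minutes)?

As given, the longest chain is T4→T5→T6→T11 = 7+1+8+10 = 26, so the finish is 26 minutes.
T4 lies on that path, so at 8 minutes the path becomes 27 minutes.
No other chain overtakes it, so the finish is 27 minutes.

27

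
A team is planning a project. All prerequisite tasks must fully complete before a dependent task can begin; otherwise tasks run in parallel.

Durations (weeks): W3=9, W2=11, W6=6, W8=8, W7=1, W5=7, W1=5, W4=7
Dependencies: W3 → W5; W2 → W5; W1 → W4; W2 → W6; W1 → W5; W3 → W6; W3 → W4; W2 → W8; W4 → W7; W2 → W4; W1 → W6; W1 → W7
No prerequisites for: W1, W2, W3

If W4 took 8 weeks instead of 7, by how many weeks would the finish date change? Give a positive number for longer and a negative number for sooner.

Baseline: W2→W4→W7 = 11+7+1 = 19 → 19 weeks.
Since W4 is critical, the +1 change carries straight to that chain (now 20 weeks).
The critical path is still W2→W4→W7; finish is now 20 weeks.
Change in finish: 20 − 19 = +1 weeks.

1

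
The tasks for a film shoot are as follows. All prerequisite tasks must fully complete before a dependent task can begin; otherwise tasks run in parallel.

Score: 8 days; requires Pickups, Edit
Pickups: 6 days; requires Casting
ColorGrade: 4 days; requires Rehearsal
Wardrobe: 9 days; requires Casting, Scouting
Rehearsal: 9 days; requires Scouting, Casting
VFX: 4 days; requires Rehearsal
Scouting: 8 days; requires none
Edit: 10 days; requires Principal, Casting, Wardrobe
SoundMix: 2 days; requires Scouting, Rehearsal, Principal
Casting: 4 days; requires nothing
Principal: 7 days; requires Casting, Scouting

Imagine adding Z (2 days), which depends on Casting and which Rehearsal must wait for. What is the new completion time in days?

35

Originally the job takes 35 days.
With Z inserted, Rehearsal now waits for max(Scouting, Casting, Z).
New critical path: Scouting→Wardrobe→Edit→Score = 8+9+10+8 = 35 ⇒ 35 days.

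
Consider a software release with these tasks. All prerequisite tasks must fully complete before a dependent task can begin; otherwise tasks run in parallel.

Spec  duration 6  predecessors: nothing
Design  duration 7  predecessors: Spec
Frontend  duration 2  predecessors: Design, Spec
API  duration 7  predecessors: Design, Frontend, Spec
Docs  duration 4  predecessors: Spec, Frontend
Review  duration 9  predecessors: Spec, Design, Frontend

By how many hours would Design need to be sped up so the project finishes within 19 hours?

Current finish: 24 hours; target: 19.
Design is on every critical path, so each hour cut from Design cuts the finish by one (this holds down to a finish of 18).
Need 24 − 19 = 5 hours off Design → Design becomes 2 hours, finish becomes 19.

5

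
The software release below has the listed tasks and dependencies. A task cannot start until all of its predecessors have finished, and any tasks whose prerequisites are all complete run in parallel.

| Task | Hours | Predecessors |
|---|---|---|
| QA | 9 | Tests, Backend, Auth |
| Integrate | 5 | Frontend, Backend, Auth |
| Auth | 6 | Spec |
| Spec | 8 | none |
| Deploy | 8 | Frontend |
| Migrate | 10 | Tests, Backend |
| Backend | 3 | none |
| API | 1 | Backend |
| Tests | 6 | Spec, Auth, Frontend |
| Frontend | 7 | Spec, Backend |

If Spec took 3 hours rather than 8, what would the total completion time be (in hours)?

Baseline: Spec→Frontend→Tests→Migrate = 8+7+6+10 = 31 → 31 hours.
Since Spec is critical, the -5 change carries straight to that chain (now 26 hours).
That remains the longest chain; total 26 hours.

26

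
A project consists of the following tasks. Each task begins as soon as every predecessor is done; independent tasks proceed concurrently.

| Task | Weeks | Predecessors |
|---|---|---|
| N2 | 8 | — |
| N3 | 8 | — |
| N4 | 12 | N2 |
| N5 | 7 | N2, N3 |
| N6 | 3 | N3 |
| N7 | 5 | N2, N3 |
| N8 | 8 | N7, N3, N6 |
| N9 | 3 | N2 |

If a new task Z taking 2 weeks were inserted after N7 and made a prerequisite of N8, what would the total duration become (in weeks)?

23

Originally the job takes 21 weeks.
With Z inserted, N8 now waits for max(N7, N3, N6, Z).
New critical path: N2→N7→Z→N8 = 8+5+2+8 = 23 ⇒ 23 weeks.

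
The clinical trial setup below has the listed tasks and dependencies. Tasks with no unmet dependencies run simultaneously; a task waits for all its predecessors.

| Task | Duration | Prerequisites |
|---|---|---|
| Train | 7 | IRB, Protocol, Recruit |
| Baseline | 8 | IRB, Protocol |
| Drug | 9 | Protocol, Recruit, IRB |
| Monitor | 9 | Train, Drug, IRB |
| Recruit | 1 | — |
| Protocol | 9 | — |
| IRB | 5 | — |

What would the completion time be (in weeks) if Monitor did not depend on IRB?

Before: longest chain Protocol→Drug→Monitor = 9+9+9 = 27, finish 27.
Dropping IRB→Monitor doesn't change Monitor's earliest start (18); another predecessor still binds.
After: Protocol→Drug→Monitor = 9+9+9 = 27 → 27 weeks.

27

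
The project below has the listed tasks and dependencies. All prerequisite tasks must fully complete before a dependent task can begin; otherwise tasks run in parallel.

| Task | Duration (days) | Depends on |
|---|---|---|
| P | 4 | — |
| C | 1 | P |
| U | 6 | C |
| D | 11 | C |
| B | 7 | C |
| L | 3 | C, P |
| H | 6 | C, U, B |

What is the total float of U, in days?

1

Critical path: P→C→B→H = 4+1+7+6 = 18, so the finish is 18 days.
The longest chain containing U totals 17 days.
So U can slip 12 − 11 = 1 day.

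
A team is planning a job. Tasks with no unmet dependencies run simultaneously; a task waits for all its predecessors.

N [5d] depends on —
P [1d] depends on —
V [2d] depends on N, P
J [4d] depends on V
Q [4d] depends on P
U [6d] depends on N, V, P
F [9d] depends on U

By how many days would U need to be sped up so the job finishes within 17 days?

5

Current finish: 22 days; target: 17.
U is on every critical path, so each day cut from U cuts the finish by one (this holds down to a finish of 17).
Need 22 − 17 = 5 days off U → U becomes 1 day, finish becomes 17.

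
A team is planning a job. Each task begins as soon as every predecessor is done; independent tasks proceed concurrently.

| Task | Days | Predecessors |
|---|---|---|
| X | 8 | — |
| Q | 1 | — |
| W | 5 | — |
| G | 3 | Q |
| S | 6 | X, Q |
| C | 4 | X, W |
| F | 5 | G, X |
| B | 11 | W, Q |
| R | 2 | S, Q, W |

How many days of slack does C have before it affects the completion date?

4

X→S→R = 8+6+2 = 16 sets the makespan at 16 days.
The longest chain containing C totals 12 days.
Float = 16 − 12 = 4.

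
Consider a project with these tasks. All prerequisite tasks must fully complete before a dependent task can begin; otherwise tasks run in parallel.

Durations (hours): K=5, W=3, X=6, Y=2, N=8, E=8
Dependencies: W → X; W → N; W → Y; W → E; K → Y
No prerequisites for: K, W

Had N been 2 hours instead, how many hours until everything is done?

As given, the longest chain is W→N = 3+8 = 11, so the finish is 11 hours.
N lies on that path, so at 2 hours the path becomes 5 hours.
The binding chain switches to W→E = 3+8 = 11; finish 11 hours.

11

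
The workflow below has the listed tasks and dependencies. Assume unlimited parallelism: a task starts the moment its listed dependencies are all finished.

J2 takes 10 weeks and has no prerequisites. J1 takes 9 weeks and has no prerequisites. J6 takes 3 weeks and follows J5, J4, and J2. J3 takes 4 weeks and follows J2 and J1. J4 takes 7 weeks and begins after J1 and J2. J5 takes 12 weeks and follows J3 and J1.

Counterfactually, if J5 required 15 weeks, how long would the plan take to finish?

32

Actual critical path: J2→J3→J5→J6 = 10+4+12+3 = 29 ⇒ 29 weeks.
Since J5 is critical, the +3 change carries straight to that chain (now 32 weeks).
The critical path is still J2→J3→J5→J6; finish is now 32 weeks.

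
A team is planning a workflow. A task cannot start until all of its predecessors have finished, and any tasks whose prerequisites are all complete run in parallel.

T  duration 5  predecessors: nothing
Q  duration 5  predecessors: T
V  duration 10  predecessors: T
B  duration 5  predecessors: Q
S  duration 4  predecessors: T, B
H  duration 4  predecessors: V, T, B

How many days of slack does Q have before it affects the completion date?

0

The longest chain is T→Q→B→S = 5+5+5+4 = 19; overall finish 19 days.
The longest chain containing Q totals 19 days.
Slack of Q = 5 − 5 = 0 days.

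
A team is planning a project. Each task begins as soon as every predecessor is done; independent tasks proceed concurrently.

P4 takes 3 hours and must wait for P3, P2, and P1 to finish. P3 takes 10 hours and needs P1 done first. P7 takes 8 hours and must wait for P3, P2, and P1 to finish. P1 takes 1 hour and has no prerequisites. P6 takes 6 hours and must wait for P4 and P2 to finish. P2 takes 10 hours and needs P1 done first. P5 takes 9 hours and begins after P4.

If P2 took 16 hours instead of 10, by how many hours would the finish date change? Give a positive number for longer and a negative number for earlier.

6

Actual critical path: P1→P2→P4→P5 = 1+10+3+9 = 23 ⇒ 23 hours.
P2 lies on that path, so at 16 hours the path becomes 29 hours.
No other chain overtakes it, so the finish is 29 hours.
Change in finish: 29 − 23 = +6 hours.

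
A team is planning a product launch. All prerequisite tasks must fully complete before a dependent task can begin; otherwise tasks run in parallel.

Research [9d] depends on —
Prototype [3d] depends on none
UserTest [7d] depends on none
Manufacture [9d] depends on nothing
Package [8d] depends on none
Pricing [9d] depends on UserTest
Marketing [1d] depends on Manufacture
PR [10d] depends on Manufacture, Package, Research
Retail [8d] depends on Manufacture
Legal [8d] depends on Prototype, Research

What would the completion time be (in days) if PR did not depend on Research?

19

Original critical path: Research→PR = 9+10 = 19 ⇒ 19 days.
Dropping Research→PR doesn't change PR's earliest start (9); another predecessor still binds.
New critical path: Manufacture→PR = 9+10 = 19 ⇒ 19 days.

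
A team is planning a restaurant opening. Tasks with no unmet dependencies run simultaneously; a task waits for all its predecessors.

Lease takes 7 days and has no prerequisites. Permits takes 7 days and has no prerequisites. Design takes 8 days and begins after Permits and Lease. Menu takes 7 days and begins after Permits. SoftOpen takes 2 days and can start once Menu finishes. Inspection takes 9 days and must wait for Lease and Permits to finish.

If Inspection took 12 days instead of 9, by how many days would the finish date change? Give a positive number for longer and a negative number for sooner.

3

Critical path before the change: Lease→Inspection = 7+9 = 16 giving 16 days.
Inspection is on the critical path; changing it to 12 makes that path 19 days.
That remains the longest chain; total 19 days.
Change in finish: 19 − 16 = +3 days.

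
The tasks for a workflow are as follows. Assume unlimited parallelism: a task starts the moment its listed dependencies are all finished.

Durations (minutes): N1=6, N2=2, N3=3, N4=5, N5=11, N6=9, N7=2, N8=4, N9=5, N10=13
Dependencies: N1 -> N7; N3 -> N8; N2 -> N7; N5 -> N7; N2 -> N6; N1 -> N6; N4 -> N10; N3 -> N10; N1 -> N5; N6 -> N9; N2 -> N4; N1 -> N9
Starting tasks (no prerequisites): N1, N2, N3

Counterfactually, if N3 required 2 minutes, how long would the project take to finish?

Actual critical path: N1→N6→N9 = 6+9+5 = 20 ⇒ 20 minutes.
The longest path through N3 is only 16 minutes, so N3 has float 4.
The critical path is still N1→N6→N9; finish is now 20 minutes.

20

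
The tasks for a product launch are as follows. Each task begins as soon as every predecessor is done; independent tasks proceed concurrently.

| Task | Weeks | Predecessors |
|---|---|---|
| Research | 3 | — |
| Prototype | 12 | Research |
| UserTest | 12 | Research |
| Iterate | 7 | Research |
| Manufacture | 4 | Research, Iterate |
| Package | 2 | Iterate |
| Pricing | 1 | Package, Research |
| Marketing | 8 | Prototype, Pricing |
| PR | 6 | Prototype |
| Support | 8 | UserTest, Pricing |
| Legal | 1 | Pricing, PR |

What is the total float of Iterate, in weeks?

The longest chain is Research→Prototype→Marketing = 3+12+8 = 23; overall finish 23 weeks.
The longest chain containing Iterate totals 21 weeks.
Slack of Iterate = 5 − 3 = 2 weeks.

2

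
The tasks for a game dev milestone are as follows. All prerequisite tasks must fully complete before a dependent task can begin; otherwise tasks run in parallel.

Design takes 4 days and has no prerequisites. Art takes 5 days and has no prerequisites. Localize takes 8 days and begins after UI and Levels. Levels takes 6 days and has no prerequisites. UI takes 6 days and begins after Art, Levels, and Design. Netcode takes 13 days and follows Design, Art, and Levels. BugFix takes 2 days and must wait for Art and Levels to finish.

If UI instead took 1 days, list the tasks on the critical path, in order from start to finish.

Levels, Netcode

As given, the longest chain is Levels→UI→Localize = 6+6+8 = 20, so the finish is 20 days.
UI lies on that path, so at 1 day the path becomes 15 days.
The binding chain switches to Levels→Netcode = 6+13 = 19; finish 19 days.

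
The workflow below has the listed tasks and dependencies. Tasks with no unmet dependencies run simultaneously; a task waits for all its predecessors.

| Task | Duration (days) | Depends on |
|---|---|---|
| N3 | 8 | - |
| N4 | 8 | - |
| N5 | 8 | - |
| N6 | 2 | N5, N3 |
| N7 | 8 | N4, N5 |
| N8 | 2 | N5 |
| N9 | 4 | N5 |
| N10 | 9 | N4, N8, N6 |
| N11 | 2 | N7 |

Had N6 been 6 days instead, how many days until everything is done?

23

The binding path is N3→N6→N10 = 8+2+9 = 19; finish at 19 days.
N6 is on the critical path; changing it to 6 makes that path 23 days.
No other chain overtakes it, so the finish is 23 days.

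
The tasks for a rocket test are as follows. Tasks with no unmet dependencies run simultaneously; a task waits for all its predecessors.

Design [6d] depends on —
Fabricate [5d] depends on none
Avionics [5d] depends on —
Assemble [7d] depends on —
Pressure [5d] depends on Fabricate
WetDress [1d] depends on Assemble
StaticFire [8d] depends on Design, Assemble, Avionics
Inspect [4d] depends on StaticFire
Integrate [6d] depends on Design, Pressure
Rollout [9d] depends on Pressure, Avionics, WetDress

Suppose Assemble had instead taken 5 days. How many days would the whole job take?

19

The binding path is Assemble→StaticFire→Inspect = 7+8+4 = 19; finish at 19 days.
Assemble lies on that path, so at 5 days the path becomes 17 days.
New critical path: Fabricate→Pressure→Rollout = 5+5+9 = 19 ⇒ 19 days.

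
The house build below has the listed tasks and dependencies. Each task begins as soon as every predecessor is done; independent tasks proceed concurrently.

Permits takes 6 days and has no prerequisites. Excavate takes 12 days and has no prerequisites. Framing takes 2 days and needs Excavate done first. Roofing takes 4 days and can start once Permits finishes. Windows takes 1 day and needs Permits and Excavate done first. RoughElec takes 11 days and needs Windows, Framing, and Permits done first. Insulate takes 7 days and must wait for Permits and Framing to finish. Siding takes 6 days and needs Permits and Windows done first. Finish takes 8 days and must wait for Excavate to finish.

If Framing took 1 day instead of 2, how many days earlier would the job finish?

Actual critical path: Excavate→Framing→RoughElec = 12+2+11 = 25 ⇒ 25 days.
Since Framing is critical, the -1 change carries straight to that chain (now 24 days).
No other chain overtakes it, so the finish is 24 days.
Change in finish: 24 − 25 = -1 days.

1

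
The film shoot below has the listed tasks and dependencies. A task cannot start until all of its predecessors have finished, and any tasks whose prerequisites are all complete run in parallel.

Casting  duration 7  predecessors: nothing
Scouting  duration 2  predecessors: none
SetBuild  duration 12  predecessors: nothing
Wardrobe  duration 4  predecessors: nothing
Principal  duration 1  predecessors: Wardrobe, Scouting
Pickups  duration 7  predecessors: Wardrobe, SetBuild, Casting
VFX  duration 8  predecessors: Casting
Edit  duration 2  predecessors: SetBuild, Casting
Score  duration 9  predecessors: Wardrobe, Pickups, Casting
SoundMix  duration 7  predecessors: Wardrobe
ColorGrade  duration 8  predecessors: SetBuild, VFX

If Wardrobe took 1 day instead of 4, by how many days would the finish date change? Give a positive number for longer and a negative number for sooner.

Critical path before the change: SetBuild→Pickups→Score = 12+7+9 = 28 giving 28 days.
Wardrobe has 8 days of float (longest path through it is 20).
That remains the longest chain; total 28 days.
Change in finish: 28 − 28 = +0 days.

0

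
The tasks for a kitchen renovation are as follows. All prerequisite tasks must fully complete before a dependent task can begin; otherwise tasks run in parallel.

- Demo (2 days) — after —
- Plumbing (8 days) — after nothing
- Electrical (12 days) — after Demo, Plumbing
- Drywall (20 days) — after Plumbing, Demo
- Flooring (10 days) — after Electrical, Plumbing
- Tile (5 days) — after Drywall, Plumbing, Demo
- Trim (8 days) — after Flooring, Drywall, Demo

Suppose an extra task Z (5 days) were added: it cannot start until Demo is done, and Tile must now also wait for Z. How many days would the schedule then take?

38

Originally the schedule takes 38 days.
With Z inserted, Tile now waits for max(Drywall, Plumbing, Demo, Z).
New critical path: Plumbing→Electrical→Flooring→Trim = 8+12+10+8 = 38 ⇒ 38 days.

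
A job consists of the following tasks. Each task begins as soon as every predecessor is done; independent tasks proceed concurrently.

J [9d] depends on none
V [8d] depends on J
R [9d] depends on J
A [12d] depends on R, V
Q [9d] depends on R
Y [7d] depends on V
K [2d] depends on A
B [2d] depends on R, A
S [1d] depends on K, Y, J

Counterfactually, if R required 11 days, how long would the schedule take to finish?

Baseline: J→R→A→K→S = 9+9+12+2+1 = 33 → 33 days.
R lies on that path, so at 11 days the path becomes 35 days.
No other chain overtakes it, so the finish is 35 days.

35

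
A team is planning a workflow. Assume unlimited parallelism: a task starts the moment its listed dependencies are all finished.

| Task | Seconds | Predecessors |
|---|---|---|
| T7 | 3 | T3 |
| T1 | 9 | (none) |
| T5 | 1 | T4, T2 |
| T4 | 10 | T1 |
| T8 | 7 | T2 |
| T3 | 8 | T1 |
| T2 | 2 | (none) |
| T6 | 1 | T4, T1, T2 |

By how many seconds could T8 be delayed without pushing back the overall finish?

11

Critical path: T1→T3→T7 = 9+8+3 = 20, so the finish is 20 seconds.
T8 finishes as early as 9 and must finish by 20.
Float = 20 − 9 = 11.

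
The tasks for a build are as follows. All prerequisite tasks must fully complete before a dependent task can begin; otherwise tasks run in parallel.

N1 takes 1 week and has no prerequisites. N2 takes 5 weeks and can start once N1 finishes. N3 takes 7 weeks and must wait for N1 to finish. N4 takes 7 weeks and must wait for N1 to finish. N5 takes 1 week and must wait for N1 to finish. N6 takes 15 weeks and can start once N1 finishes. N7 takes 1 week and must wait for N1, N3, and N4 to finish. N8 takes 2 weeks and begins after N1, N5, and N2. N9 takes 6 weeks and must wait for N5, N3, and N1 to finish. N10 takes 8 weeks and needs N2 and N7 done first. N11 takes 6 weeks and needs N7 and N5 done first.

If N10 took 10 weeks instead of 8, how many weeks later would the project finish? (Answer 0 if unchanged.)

2

As given, the longest chain is N1→N3→N7→N10 = 1+7+1+8 = 17, so the finish is 17 weeks.
N10 is on the critical path; changing it to 10 makes that path 19 weeks.
That remains the longest chain; total 19 weeks.
Change in finish: 19 − 17 = +2 weeks.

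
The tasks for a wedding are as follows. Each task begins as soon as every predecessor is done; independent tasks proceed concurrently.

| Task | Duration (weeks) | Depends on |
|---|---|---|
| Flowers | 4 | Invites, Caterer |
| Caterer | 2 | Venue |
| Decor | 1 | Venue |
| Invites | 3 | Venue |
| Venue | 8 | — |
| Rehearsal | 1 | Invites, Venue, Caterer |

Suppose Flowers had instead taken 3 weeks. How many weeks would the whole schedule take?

14

Baseline: Venue→Invites→Flowers = 8+3+4 = 15 → 15 weeks.
Flowers lies on that path, so at 3 weeks the path becomes 14 weeks.
The critical path is still Venue→Invites→Flowers; finish is now 14 weeks.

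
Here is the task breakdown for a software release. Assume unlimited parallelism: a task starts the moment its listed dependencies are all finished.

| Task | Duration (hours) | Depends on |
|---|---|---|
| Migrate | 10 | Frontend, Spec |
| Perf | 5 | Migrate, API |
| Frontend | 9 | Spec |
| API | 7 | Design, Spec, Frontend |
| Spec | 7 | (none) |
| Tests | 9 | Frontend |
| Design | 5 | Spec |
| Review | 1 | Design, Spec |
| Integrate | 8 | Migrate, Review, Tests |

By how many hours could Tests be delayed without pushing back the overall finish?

1

The longest chain is Spec→Frontend→Migrate→Integrate = 7+9+10+8 = 34; overall finish 34 hours.
The longest chain containing Tests totals 33 hours.
Slack of Tests = 17 − 16 = 1 hour.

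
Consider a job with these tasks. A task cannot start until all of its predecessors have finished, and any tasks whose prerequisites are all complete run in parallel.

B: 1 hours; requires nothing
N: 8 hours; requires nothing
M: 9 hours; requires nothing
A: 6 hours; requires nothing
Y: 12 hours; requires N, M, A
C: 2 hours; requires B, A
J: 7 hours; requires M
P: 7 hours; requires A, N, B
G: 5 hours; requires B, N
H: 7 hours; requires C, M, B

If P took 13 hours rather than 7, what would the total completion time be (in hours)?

Critical path before the change: M→Y = 9+12 = 21 giving 21 hours.
The longest path through P is only 15 hours, so P has float 6.
New critical path: N→P = 8+13 = 21 ⇒ 21 hours.

21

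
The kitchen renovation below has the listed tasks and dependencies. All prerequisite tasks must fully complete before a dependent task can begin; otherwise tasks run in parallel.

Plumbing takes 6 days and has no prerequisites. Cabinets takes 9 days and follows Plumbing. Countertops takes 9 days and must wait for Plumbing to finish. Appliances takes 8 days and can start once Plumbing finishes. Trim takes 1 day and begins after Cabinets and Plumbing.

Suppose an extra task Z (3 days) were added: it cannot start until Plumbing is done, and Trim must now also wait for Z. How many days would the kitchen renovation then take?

16

Originally the kitchen renovation takes 16 days.
With Z inserted, Trim now waits for max(Cabinets, Plumbing, Z).
New critical path: Plumbing→Cabinets→Trim = 6+9+1 = 16 ⇒ 16 days.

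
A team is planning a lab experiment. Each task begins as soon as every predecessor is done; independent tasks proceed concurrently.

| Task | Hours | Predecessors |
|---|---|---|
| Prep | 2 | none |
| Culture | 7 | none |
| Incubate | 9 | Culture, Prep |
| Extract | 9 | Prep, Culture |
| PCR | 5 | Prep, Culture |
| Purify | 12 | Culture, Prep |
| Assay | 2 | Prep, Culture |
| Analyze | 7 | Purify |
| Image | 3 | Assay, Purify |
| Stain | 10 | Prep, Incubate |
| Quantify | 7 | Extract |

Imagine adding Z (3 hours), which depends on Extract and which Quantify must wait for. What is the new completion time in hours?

Originally the project takes 26 hours.
With Z inserted, Quantify now waits for max(Extract, Z).
New critical path: Culture→Incubate→Stain = 7+9+10 = 26 ⇒ 26 hours.

26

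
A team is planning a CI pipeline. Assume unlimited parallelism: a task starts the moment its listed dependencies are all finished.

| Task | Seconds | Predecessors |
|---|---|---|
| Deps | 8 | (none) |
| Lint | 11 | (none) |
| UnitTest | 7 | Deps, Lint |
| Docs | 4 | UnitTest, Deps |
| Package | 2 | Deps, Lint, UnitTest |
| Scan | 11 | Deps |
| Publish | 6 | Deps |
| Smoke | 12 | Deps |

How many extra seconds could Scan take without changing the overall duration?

3

Lint→UnitTest→Docs = 11+7+4 = 22 sets the makespan at 22 seconds.
Scan finishes as early as 19 and must finish by 22.
Slack of Scan = 11 − 8 = 3 seconds.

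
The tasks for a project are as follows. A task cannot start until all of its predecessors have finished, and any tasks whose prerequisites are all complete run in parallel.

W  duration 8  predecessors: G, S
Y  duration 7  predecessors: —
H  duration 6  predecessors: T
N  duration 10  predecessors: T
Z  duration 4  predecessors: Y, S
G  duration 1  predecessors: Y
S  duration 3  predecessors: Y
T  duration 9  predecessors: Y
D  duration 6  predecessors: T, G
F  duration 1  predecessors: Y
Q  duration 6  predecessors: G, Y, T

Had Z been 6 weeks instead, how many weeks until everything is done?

Actual critical path: Y→T→N = 7+9+10 = 26 ⇒ 26 weeks.
The longest path through Z is only 14 weeks, so Z has float 12.
No other chain overtakes it, so the finish is 26 weeks.

26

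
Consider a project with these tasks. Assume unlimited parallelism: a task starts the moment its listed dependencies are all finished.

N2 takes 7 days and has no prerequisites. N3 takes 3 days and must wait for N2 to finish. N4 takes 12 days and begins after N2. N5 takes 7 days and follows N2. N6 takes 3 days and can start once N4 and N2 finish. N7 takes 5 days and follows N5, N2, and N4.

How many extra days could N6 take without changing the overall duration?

Critical path: N2→N4→N7 = 7+12+5 = 24, so the finish is 24 days.
The longest chain containing N6 totals 22 days.
Float = 24 − 22 = 2.

2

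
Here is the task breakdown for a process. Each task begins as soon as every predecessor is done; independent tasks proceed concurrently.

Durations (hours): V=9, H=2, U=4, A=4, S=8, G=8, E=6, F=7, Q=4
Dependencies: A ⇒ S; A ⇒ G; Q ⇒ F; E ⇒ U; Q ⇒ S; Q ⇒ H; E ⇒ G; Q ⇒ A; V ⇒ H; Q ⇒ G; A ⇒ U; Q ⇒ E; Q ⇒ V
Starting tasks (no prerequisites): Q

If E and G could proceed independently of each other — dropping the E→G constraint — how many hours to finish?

Before: longest chain Q→E→G = 4+6+8 = 18, finish 18.
Without E→G, G's earliest start moves from 10 to 8.
New critical path: Q→A→G = 4+4+8 = 16 ⇒ 16 hours.

16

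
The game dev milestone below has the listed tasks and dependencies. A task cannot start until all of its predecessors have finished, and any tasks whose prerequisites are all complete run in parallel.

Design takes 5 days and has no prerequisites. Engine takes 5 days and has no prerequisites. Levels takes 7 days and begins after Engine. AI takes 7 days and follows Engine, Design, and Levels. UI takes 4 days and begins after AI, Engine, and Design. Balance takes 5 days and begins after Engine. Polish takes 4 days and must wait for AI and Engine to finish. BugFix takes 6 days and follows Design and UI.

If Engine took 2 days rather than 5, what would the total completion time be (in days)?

Critical path before the change: Engine→Levels→AI→UI→BugFix = 5+7+7+4+6 = 29 giving 29 days.
Engine is on the critical path; changing it to 2 makes that path 26 days.
That remains the longest chain; total 26 days.

26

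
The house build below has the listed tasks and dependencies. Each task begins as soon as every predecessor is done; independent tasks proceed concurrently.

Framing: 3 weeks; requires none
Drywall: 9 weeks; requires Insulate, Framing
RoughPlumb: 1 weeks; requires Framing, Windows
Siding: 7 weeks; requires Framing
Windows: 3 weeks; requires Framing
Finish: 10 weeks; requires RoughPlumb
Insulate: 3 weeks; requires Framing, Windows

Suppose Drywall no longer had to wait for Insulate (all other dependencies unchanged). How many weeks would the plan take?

With the dependency in place, Framing→Windows→Insulate→Drywall = 3+3+3+9 = 18 sets the finish at 18 weeks.
Without Insulate→Drywall, Drywall's earliest start moves from 9 to 3.
The longest chain is now Framing→Windows→RoughPlumb→Finish = 3+3+1+10 = 17, so the plan takes 17 weeks.

17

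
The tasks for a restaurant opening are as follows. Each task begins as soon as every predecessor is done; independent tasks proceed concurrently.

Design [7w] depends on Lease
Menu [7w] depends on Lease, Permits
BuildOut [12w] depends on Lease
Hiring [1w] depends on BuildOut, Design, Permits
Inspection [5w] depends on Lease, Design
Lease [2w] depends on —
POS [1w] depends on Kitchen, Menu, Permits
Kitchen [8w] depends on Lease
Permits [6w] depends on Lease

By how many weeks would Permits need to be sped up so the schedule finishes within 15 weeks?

Current finish: 16 weeks; target: 15.
Permits is on every critical path, so each week cut from Permits cuts the finish by one (this holds down to a finish of 15).
Need 16 − 15 = 1 week off Permits → Permits becomes 5 weeks, finish becomes 15.

1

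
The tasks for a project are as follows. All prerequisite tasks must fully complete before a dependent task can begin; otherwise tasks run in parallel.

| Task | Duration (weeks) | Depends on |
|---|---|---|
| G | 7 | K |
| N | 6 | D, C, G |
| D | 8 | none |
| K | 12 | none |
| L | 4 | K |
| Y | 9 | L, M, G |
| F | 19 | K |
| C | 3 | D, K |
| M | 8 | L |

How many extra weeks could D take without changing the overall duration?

K→L→M→Y = 12+4+8+9 = 33 sets the makespan at 33 weeks.
D finishes as early as 8 and must finish by 24.
Slack of D = 16 − 0 = 16 weeks.

16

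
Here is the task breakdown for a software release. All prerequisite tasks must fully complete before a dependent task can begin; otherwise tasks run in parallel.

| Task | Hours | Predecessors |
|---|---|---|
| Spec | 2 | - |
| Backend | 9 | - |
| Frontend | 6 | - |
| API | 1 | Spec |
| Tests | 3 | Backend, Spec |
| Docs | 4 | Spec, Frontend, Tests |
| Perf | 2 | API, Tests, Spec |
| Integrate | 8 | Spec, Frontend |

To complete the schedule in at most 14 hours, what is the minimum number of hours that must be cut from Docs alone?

Current finish: 16 hours; target: 14.
Docs is on every critical path, so each hour cut from Docs cuts the finish by one (this holds down to a finish of 14).
Need 16 − 14 = 2 hours off Docs → Docs becomes 2 hours, finish becomes 14.

2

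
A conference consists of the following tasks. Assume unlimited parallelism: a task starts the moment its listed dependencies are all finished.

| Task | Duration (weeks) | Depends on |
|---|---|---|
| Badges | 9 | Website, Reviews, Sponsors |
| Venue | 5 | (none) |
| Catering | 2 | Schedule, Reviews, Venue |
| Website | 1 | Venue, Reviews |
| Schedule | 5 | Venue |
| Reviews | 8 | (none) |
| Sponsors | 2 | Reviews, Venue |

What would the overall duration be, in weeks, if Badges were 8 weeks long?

The binding path is Reviews→Sponsors→Badges = 8+2+9 = 19; finish at 19 weeks.
Since Badges is critical, the -1 change carries straight to that chain (now 18 weeks).
No other chain overtakes it, so the finish is 18 weeks.

18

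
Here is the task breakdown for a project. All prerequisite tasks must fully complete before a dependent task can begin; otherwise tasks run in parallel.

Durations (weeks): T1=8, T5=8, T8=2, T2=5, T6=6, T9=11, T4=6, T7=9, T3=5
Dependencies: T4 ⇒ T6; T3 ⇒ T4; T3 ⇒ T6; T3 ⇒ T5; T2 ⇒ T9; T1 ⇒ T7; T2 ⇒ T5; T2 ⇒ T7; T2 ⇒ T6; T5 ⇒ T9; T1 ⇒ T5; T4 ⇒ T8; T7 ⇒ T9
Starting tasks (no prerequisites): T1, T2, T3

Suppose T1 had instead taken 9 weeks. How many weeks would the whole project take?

29

The binding path is T1→T7→T9 = 8+9+11 = 28; finish at 28 weeks.
T1 is on the critical path; changing it to 9 makes that path 29 weeks.
That remains the longest chain; total 29 weeks.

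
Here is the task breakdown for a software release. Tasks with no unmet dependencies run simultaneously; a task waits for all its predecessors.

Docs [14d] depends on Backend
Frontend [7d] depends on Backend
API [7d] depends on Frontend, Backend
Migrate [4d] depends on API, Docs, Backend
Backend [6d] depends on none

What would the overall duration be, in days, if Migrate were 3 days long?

Critical path before the change: Backend→Frontend→API→Migrate = 6+7+7+4 = 24 giving 24 days.
Since Migrate is critical, the -1 change carries straight to that chain (now 23 days).
The critical path is still Backend→Frontend→API→Migrate; finish is now 23 days.

23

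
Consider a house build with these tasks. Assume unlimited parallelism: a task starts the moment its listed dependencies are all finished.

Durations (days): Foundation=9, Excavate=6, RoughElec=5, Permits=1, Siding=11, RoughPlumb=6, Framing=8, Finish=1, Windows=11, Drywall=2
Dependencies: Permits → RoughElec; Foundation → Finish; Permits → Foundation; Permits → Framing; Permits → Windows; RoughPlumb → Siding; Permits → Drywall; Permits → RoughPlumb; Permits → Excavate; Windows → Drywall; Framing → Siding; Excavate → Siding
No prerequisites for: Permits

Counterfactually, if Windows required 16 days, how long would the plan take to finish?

Baseline: Permits→Framing→Siding = 1+8+11 = 20 → 20 days.
The longest path through Windows is only 14 days, so Windows has float 6.
That remains the longest chain; total 20 days.

20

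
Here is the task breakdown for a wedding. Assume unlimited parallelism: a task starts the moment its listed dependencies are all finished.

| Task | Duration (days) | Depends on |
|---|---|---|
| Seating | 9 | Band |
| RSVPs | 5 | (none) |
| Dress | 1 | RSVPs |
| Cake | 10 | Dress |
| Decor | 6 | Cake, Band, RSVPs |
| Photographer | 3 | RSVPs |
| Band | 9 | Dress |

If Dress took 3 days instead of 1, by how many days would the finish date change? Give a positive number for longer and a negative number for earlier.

2

Baseline: RSVPs→Dress→Band→Seating = 5+1+9+9 = 24 → 24 days.
Since Dress is critical, the +2 change carries straight to that chain (now 26 days).
The critical path is still RSVPs→Dress→Band→Seating; finish is now 26 days.
Change in finish: 26 − 24 = +2 days.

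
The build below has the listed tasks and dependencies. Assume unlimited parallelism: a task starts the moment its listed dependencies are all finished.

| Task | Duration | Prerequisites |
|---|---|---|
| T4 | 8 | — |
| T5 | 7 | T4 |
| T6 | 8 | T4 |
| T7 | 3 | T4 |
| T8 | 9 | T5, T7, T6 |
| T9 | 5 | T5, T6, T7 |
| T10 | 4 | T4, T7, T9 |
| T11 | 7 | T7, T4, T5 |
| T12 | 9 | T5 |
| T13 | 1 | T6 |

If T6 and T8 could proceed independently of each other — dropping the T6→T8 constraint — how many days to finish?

25

Original critical path: T4→T6→T8 = 8+8+9 = 25 ⇒ 25 days.
Without T6→T8, T8's earliest start moves from 16 to 15.
New critical path: T4→T6→T9→T10 = 8+8+5+4 = 25 ⇒ 25 days.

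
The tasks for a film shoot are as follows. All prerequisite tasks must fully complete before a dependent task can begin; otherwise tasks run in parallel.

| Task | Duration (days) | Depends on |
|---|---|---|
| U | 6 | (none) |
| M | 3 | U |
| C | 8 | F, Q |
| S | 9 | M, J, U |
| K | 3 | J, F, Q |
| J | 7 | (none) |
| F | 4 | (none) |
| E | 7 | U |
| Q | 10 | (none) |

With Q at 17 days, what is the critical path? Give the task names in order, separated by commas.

As given, the longest chain is Q→C = 10+8 = 18, so the finish is 18 days.
Q lies on that path, so at 17 days the path becomes 25 days.
No other chain overtakes it, so the finish is 25 days.

Q, C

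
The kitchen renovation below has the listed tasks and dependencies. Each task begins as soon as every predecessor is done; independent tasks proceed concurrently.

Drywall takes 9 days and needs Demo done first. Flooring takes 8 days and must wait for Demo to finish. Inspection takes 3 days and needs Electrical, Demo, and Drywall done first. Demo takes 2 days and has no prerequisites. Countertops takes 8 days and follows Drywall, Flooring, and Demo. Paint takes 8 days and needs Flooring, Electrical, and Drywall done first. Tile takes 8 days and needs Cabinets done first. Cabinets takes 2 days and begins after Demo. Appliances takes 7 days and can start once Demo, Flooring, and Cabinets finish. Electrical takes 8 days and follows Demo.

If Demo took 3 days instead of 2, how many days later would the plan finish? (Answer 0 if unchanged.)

As given, the longest chain is Demo→Drywall→Countertops = 2+9+8 = 19, so the finish is 19 days.
Demo lies on that path, so at 3 days the path becomes 20 days.
No other chain overtakes it, so the finish is 20 days.
Change in finish: 20 − 19 = +1 days.

1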